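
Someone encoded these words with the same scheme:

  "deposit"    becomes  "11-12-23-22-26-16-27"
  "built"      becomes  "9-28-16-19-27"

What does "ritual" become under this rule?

25-16-27-28-8-19

Each letter is replaced by its alphabet position (a=1..z=26) + 7.
Applying it to ritual: r=18→25, i=9→16, t=20→27, u=21→28, a=1→8, l=12→19.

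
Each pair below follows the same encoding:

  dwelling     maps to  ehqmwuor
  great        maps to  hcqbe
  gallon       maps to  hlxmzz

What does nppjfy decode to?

medium

Shifts by position in dwelling: pos 0: d→e (+1), pos 1: w→h (+11), pos 2: e→q (+12), pos 3: l→m (+1), pos 4: l→w (+11), pos 5: i→u (+12) — repeating every 3. A repeating key of period 3 is used — shifts +1, +11, +12 over and over.
Undoing it on nppjfy: n−1=m, p−11=e, p−12=d, j−1=i, f−11=u, y−12=m.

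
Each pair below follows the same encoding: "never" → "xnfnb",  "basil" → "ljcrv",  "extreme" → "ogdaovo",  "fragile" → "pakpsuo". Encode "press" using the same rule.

Shifts by position in never: pos 0: n→x (+10), pos 1: e→n (+9), pos 2: v→f (+10), pos 3: e→n (+9) — repeating every 2. It's a Vigenère-style cipher with numeric key [10,9]: position i shifts by key[i mod 2].
On press: p+10=z, r+9=a, e+10=o, s+9=b, s+10=c.

zaobc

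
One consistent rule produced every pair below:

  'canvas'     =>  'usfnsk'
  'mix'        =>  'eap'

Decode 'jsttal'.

It's a constant shift of +18 (ROT18).
Reversing it on jsttal: j−18=r, s−18=a, t−18=b, t−18=b, a−18=i, l−18=t.

rabbit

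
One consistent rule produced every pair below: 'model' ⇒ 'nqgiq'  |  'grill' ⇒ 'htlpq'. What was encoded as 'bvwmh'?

Each letter shifts forward by (position + 1), i.e. 1, 2, 3, … — the shift grows by one for each successive letter.
Decoding bvwmh: b−1=a, v−2=t, w−3=t, m−4=i, h−5=c.

attic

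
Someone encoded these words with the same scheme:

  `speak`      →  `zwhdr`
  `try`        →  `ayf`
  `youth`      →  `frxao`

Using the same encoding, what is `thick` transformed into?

The shift depends on letter class: consonant s→z is +7, but vowel e→h is +3. The rule splits by letter class: vowels +3, consonants +7.
For thick: t(cons)+7=a, h(cons)+7=o, i(vowel)+3=l, c(cons)+7=j, k(cons)+7=r.

aoljr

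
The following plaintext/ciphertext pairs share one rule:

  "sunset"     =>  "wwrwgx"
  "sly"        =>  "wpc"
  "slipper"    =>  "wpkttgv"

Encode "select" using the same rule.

The shift depends on letter class: consonant s→w is +4, but vowel u→w is +2. The rule splits by letter class: vowels +2, consonants +4.
For select: s(cons)+4=w, e(vowel)+2=g, l(cons)+4=p, e(vowel)+2=g, c(cons)+4=g, t(cons)+4=x.

wgpggx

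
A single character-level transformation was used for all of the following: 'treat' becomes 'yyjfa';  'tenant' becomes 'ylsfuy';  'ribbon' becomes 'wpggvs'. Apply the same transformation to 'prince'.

Shifts by position in treat: pos 0: t→y (+5), pos 1: r→y (+7), pos 2: e→j (+5), pos 3: a→f (+5), pos 4: t→a (+7) — repeating every 3. The shifts repeat in a cycle of length 3: positions 0,1,… shift by +5, +7, +5, then the pattern repeats.
Applying it to prince: p+5=u, r+7=y, i+5=n, n+5=s, c+7=j, e+5=j.

uynsjj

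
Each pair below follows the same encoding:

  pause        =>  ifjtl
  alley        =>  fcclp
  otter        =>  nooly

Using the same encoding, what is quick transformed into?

djrvh

Each letter's alphabet position (a=0..z=25) is mapped through 21·x+5 mod 26 — an affine cipher.
For quick: q(16)→21·16+5≡3=d; u(20)→21·20+5≡9=j; i(8)→21·8+5≡17=r; c(2)→21·2+5≡21=v; k(10)→21·10+5≡7=h (all mod 26).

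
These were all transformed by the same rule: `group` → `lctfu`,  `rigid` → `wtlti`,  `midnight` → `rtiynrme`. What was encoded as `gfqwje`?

bullet

Shifts by position in group: pos 0: g→l (+5), pos 1: r→c (+11), pos 2: o→t (+5), pos 3: u→f (+11) — repeating every 2. The shifts repeat in a cycle of length 2: positions 0,1,… shift by +5, +11, then the pattern repeats.
Undoing it on gfqwje: g−5=b, f−11=u, q−5=l, w−11=l, j−5=e, e−11=t.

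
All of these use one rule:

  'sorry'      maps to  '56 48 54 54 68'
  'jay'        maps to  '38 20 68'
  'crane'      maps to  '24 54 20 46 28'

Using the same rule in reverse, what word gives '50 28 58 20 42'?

petal

s(#19)→56 and o(#15)→48: differences scale by 2, so n = 2·pos + 18. Each letter becomes 2×(its alphabet position, a=1..z=26) + 18.
Undoing it on 50 28 58 20 42: 50→(50−18)÷2=16=p, 28→(28−18)÷2=5=e, 58→(58−18)÷2=20=t, 20→(20−18)÷2=1=a, 42→(42−18)÷2=12=l.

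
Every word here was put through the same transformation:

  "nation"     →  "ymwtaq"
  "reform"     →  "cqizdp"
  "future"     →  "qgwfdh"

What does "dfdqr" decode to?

The shifts repeat in a cycle of length 3: positions 0,1,… shift by +11, +12, +3, then the pattern repeats.
Reversing it on dfdqr: d−11=s, f−12=t, d−3=a, q−11=f, r−12=f.

staff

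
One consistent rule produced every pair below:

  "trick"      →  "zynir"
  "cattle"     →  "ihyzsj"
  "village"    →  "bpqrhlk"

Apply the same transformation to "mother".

svynlw

Shifts by position in trick: pos 0: t→z (+6), pos 1: r→y (+7), pos 2: i→n (+5), pos 3: c→i (+6), pos 4: k→r (+7) — repeating every 3. The shifts repeat in a cycle of length 3: positions 0,1,… shift by +6, +7, +5, then the pattern repeats.
Applying it to mother: m+6=s, o+7=v, t+5=y, h+6=n, e+7=l, r+5=w.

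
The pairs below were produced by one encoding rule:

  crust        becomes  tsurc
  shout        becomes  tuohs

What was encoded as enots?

The output letters match the input read backwards: crust reversed is tsurc. It's just the letters in reverse order.
Reversing it on enots: then reverse → stone.

stone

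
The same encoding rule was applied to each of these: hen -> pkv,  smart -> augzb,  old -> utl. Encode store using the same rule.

The shift depends on letter class: consonant h→p is +8, but vowel e→k is +6. Vowels shift forward by 6 and consonants shift forward by 8.
On store: s(cons)+8=a, t(cons)+8=b, o(vowel)+6=u, r(cons)+8=z, e(vowel)+6=k.

abuzk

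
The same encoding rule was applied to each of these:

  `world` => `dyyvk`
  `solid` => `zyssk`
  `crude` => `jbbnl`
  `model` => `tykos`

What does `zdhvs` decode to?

It's a Vigenère-style cipher with numeric key [7,10]: position i shifts by key[i mod 2].
Decoding zdhvs: z−7=s, d−10=t, h−7=a, v−10=l, s−7=l.

stall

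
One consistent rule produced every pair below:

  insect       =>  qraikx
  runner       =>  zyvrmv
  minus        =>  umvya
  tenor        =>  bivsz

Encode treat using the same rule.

Shifts by position in insect: pos 0: i→q (+8), pos 1: n→r (+4), pos 2: s→a (+8), pos 3: e→i (+4) — repeating every 2. A repeating key of period 2 is used — shifts +8, +4 over and over.
On treat: t+8=b, r+4=v, e+8=m, a+4=e, t+8=b.

bvmeb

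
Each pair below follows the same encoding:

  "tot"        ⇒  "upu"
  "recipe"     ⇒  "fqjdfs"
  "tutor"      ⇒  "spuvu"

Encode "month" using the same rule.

iuopn

The word is reversed, then every letter is shifted forward by 1.
Applying it to month: reverse → htnom; then shift: h+1=i, t+1=u, n+1=o, o+1=p, m+1=n.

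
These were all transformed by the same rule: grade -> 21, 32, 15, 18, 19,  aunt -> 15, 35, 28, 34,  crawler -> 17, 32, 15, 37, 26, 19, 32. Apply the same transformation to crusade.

Letters become their 1-based position plus 14 (so a→15, b→16, …).
On crusade: c=3→17, r=18→32, u=21→35, s=19→33, a=1→15, d=4→18, e=5→19.

17, 32, 35, 33, 15, 18, 19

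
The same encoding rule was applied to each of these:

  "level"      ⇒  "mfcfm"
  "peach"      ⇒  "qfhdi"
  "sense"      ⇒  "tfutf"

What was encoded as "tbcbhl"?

Shifts by position in level: pos 0: l→m (+1), pos 1: e→f (+1), pos 2: v→c (+7), pos 3: e→f (+1), pos 4: l→m (+1) — repeating every 3. The shifts repeat in a cycle of length 3: positions 0,1,… shift by +1, +1, +7, then the pattern repeats.
Decoding tbcbhl: t−1=s, b−1=a, c−7=v, b−1=a, h−1=g, l−7=e.

savage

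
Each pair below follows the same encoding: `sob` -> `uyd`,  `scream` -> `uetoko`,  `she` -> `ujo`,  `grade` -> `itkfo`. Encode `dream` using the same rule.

The shift depends on letter class: consonant s→u is +2, but vowel o→y is +10. Two shifts are in play — +10 for a/e/i/o/u, +2 for every other letter.
For dream: d(cons)+2=f, r(cons)+2=t, e(vowel)+10=o, a(vowel)+10=k, m(cons)+2=o.

ftoko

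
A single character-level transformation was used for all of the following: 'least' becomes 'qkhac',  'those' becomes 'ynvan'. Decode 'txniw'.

organ

In least: l→q is +5, e→k is +6, a→h is +7, s→a is +8 — the shift increases by 1 each position. Each letter shifts forward by (position + 5), i.e. 5, 6, 7, … — the shift grows by one for each successive letter.
Undoing it on txniw: t−5=o, x−6=r, n−7=g, i−8=a, w−9=n.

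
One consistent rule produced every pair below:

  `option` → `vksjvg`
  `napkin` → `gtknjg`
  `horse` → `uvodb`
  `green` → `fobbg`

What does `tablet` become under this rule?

o(14)→v(21) and p(15)→k(10) fit y≡15x+19 (mod 26); the inverse of 15 mod 26 is 7. This is an affine cipher: with a=0,…,z=25, each position x becomes (15x+19) mod 26.
On tablet: t(19)→15·19+19≡18=s; a(0)→15·0+19≡19=t; b(1)→15·1+19≡8=i; l(11)→15·11+19≡2=c; e(4)→15·4+19≡1=b; t(19)→15·19+19≡18=s (all mod 26).

sticbs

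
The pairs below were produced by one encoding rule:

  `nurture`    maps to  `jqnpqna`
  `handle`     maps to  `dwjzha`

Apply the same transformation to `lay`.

hwu

Compare letters: n→j is +22, u→q is +22, r→n is +22 — a constant shift. This is a Caesar cipher with shift 22.
For lay: l+22=h, a+22=w, y+22=u.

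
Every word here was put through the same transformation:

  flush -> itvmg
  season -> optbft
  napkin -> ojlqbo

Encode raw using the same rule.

xbs

Read the word backwards and shift each letter +1.
For raw: reverse → war; then shift: w+1=x, a+1=b, r+1=s.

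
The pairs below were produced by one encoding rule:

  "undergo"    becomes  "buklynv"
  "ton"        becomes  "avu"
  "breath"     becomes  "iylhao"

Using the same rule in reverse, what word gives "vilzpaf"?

It's a constant shift of +7 (ROT7).
Decoding vilzpaf: v−7=o, i−7=b, l−7=e, z−7=s, p−7=i, a−7=t, f−7=y.

obesity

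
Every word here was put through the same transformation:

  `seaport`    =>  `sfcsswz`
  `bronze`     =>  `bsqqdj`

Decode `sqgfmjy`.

species

In seaport: s→s is +0, e→f is +1, a→c is +2, p→s is +3 — the shift increases by 1 each position. Each letter shifts forward by its position index (0, 1, 2, …) — the shift grows by one for each successive letter.
Undoing it on sqgfmjy: s−0=s, q−1=p, g−2=e, f−3=c, m−4=i, j−5=e, y−6=s.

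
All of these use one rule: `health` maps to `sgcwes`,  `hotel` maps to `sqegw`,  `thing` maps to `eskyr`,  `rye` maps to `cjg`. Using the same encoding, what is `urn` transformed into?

The shift depends on letter class: consonant h→s is +11, but vowel e→g is +2. Vowels shift forward by 2 and consonants shift forward by 11.
On urn: u(vowel)+2=w, r(cons)+11=c, n(cons)+11=y.

wcy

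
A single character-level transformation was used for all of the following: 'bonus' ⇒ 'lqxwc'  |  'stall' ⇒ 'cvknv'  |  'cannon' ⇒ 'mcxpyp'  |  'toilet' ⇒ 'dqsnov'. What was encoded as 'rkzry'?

hippo

Shifts by position in bonus: pos 0: b→l (+10), pos 1: o→q (+2), pos 2: n→x (+10), pos 3: u→w (+2) — repeating every 2. The shifts repeat in a cycle of length 2: positions 0,1,… shift by +10, +2, then the pattern repeats.
Decoding rkzry: r−10=h, k−2=i, z−10=p, r−2=p, y−10=o.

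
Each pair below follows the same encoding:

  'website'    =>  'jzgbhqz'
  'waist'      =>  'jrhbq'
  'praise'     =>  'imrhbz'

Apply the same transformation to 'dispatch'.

khbirqvs

w(22)→j(9) and e(4)→z(25) fit y≡15x+17 (mod 26); the inverse of 15 mod 26 is 7. Treating letters as 0–25, the rule is x ↦ 15x + 17 (mod 26).
On dispatch: d(3)→15·3+17≡10=k; i(8)→15·8+17≡7=h; s(18)→15·18+17≡1=b; p(15)→15·15+17≡8=i; a(0)→15·0+17≡17=r; t(19)→15·19+17≡16=q; c(2)→15·2+17≡21=v; h(7)→15·7+17≡18=s (all mod 26).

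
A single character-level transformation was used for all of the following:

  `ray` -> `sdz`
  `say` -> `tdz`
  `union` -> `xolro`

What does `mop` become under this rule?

The shift depends on letter class: consonant r→s is +1, but vowel a→d is +3. The rule splits by letter class: vowels +3, consonants +1.
On mop: m(cons)+1=n, o(vowel)+3=r, p(cons)+1=q.

nrq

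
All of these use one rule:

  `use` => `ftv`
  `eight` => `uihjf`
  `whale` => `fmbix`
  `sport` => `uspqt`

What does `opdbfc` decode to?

The output letters match the input read backwards, each shifted +1: use reversed is esu. The word is reversed, then every letter is shifted forward by 1.
Reversing it on opdbfc: shift back: o−1=n, p−1=o, d−1=c, b−1=a, f−1=e, c−1=b → nocaeb; then reverse → beacon.

beacon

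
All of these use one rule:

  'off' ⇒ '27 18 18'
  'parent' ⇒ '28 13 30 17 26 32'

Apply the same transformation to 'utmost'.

33 32 25 27 31 32

o is letter #15 and maps to 27: an offset of 12. Each letter is replaced by its alphabet position (a=1..z=26) + 12.
For utmost: u=21→33, t=20→32, m=13→25, o=15→27, s=19→31, t=20→32.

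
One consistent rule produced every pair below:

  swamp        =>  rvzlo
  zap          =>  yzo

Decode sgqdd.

three

Compare letters: s→r is +25, w→v is +25, a→z is +25 — a constant shift. This is a Caesar cipher with shift 25.
Decoding sgqdd: s−25=t, g−25=h, q−25=r, d−25=e, d−25=e.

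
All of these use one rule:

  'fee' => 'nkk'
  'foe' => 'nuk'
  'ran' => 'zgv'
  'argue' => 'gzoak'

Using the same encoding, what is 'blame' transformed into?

The shift depends on letter class: consonant f→n is +8, but vowel e→k is +6. Vowels shift forward by 6 and consonants shift forward by 8.
For blame: b(cons)+8=j, l(cons)+8=t, a(vowel)+6=g, m(cons)+8=u, e(vowel)+6=k.

jtguk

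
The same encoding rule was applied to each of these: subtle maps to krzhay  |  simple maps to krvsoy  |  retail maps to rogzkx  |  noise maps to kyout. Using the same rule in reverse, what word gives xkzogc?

waiter

The output letters match the input read backwards, each shifted +6: subtle reversed is eltbus. Read the word backwards and shift each letter +6.
Reversing it on xkzogc: shift back: x−6=r, k−6=e, z−6=t, o−6=i, g−6=a, c−6=w → retiaw; then reverse → waiter.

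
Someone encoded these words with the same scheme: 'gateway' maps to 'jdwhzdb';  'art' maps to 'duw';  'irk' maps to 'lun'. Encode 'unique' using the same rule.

This is a Caesar cipher with shift 3.
On unique: u+3=x, n+3=q, i+3=l, q+3=t, u+3=x, e+3=h.

xqltxh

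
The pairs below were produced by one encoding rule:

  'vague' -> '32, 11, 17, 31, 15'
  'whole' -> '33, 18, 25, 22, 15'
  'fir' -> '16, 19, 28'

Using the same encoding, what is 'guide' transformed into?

Each letter is replaced by its alphabet position (a=1..z=26) + 10.
For guide: g=7→17, u=21→31, i=9→19, d=4→14, e=5→15.

17, 31, 19, 14, 15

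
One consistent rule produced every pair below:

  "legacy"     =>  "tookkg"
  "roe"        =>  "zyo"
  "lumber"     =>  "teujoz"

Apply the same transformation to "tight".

bsopb

The shift depends on letter class: consonant l→t is +8, but vowel e→o is +10. Two shifts are in play — +10 for a/e/i/o/u, +8 for every other letter.
For tight: t(cons)+8=b, i(vowel)+10=s, g(cons)+8=o, h(cons)+8=p, t(cons)+8=b.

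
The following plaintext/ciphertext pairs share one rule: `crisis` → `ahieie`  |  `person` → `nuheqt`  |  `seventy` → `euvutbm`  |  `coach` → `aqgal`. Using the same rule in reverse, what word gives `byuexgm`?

tuesday

c(2)→a(0) and r(17)→h(7) fit y≡23x+6 (mod 26); the inverse of 23 mod 26 is 17. This is an affine cipher: with a=0,…,z=25, each position x becomes (23x+6) mod 26.
Undoing it on byuexgm: b(1)→17·(1−6)≡19=t; y(24)→17·(24−6)≡20=u; u(20)→17·(20−6)≡4=e; e(4)→17·(4−6)≡18=s; x(23)→17·(23−6)≡3=d; g(6)→17·(6−6)≡0=a; m(12)→17·(12−6)≡24=y (all mod 26).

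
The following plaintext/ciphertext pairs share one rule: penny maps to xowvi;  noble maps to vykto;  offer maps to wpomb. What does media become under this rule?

Shifts by position in penny: pos 0: p→x (+8), pos 1: e→o (+10), pos 2: n→w (+9), pos 3: n→v (+8), pos 4: y→i (+10) — repeating every 3. The shifts repeat in a cycle of length 3: positions 0,1,… shift by +8, +10, +9, then the pattern repeats.
On media: m+8=u, e+10=o, d+9=m, i+8=q, a+10=k.

uomqk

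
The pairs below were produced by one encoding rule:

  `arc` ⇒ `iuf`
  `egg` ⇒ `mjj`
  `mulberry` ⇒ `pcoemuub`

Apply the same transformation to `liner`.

oqqmu

The shift depends on letter class: consonant r→u is +3, but vowel a→i is +8. Two shifts are in play — +8 for a/e/i/o/u, +3 for every other letter.
For liner: l(cons)+3=o, i(vowel)+8=q, n(cons)+3=q, e(vowel)+8=m, r(cons)+3=u.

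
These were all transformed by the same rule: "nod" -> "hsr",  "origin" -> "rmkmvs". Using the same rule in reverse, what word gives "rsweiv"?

reason

The output letters match the input read backwards, each shifted +4: nod reversed is don. Read the word backwards and shift each letter +4.
Decoding rsweiv: shift back: r−4=n, s−4=o, w−4=s, e−4=a, i−4=e, v−4=r → nosaer; then reverse → reason.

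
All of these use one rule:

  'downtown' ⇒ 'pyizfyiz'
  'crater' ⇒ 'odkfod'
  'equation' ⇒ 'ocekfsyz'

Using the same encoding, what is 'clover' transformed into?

oxyhod

The shift depends on letter class: consonant d→p is +12, but vowel o→y is +10. The rule splits by letter class: vowels +10, consonants +12.
For clover: c(cons)+12=o, l(cons)+12=x, o(vowel)+10=y, v(cons)+12=h, e(vowel)+10=o, r(cons)+12=d.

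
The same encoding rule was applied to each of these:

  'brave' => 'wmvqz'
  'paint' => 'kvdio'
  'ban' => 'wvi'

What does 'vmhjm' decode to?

armor

Compare letters: b→w is +21, r→m is +21, a→v is +21 — a constant shift. Every letter moves 21 places later in the alphabet, wrapping around z→a.
Reversing it on vmhjm: v−21=a, m−21=r, h−21=m, j−21=o, m−21=r.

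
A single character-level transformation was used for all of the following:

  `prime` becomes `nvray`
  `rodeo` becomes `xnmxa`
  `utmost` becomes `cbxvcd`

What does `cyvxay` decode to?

prompt

The output letters match the input read backwards, each shifted +9: prime reversed is emirp. Read the word backwards and shift each letter +9.
Reversing it on cyvxay: shift back: c−9=t, y−9=p, v−9=m, x−9=o, a−9=r, y−9=p → tpmorp; then reverse → prompt.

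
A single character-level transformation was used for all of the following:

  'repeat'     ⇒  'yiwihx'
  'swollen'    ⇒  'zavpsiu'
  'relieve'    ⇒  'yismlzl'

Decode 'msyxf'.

The shifts repeat in a cycle of length 2: positions 0,1,… shift by +7, +4, then the pattern repeats.
Reversing it on msyxf: m−7=f, s−4=o, y−7=r, x−4=t, f−7=y.

forty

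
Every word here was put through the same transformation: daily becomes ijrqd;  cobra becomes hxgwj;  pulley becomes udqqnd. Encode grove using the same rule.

lwxan

Two shifts are in play — +9 for a/e/i/o/u, +5 for every other letter.
On grove: g(cons)+5=l, r(cons)+5=w, o(vowel)+9=x, v(cons)+5=a, e(vowel)+9=n.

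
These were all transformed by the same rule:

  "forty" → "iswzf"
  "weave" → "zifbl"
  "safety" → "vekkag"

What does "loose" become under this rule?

ostyl

In forty: f→i is +3, o→s is +4, r→w is +5, t→z is +6 — the shift increases by 1 each position. Letter i (0-indexed) is shifted by i+3, so successive shifts are 3, 4, 5, ….
Applying it to loose: l+3=o, o+4=s, o+5=t, s+6=y, e+7=l.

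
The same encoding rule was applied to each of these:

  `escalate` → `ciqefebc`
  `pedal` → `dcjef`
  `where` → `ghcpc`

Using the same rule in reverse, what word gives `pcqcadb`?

receipt

Each letter's alphabet position (a=0..z=25) is mapped through 19·x+4 mod 26 — an affine cipher.
Decoding pcqcadb: p(15)→11·(15−4)≡17=r; c(2)→11·(2−4)≡4=e; q(16)→11·(16−4)≡2=c; c(2)→11·(2−4)≡4=e; a(0)→11·(0−4)≡8=i; d(3)→11·(3−4)≡15=p; b(1)→11·(1−4)≡19=t (all mod 26).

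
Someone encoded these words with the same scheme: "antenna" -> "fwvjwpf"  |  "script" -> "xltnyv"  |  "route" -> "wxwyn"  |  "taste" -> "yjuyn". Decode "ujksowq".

painful

Shifts by position in antenna: pos 0: a→f (+5), pos 1: n→w (+9), pos 2: t→v (+2), pos 3: e→j (+5), pos 4: n→w (+9), pos 5: n→p (+2) — repeating every 3. The shifts repeat in a cycle of length 3: positions 0,1,… shift by +5, +9, +2, then the pattern repeats.
Decoding ujksowq: u−5=p, j−9=a, k−2=i, s−5=n, o−9=f, w−2=u, q−5=l.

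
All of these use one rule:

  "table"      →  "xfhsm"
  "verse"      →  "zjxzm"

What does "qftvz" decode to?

manor

In table: t→x is +4, a→f is +5, b→h is +6, l→s is +7 — the shift increases by 1 each position. Letter i (0-indexed) is shifted by i+4, so successive shifts are 4, 5, 6, ….
Reversing it on qftvz: q−4=m, f−5=a, t−6=n, v−7=o, z−8=r.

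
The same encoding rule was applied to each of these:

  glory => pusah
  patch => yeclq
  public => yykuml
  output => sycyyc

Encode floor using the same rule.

The shift depends on letter class: consonant g→p is +9, but vowel o→s is +4. Vowels shift forward by 4 and consonants shift forward by 9.
Applying it to floor: f(cons)+9=o, l(cons)+9=u, o(vowel)+4=s, o(vowel)+4=s, r(cons)+9=a.

oussa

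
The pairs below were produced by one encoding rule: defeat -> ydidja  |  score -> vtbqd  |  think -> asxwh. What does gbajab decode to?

d(3)→y(24) and e(4)→d(3) fit y≡5x+9 (mod 26); the inverse of 5 mod 26 is 21. Each letter's alphabet position (a=0..z=25) is mapped through 5·x+9 mod 26 — an affine cipher.
Reversing it on gbajab: g(6)→21·(6−9)≡15=p; b(1)→21·(1−9)≡14=o; a(0)→21·(0−9)≡19=t; j(9)→21·(9−9)≡0=a; a(0)→21·(0−9)≡19=t; b(1)→21·(1−9)≡14=o (all mod 26).

potato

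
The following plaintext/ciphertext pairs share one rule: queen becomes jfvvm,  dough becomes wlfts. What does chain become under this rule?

Each letter is replaced by its mirror in the alphabet: a↔z, b↔y, c↔x, and so on (the Atbash cipher).
For chain: c↔x, h↔s, a↔z, i↔r, n↔m.

xszrm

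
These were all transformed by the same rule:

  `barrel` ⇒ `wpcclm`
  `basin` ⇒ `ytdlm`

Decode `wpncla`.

The output letters match the input read backwards, each shifted +11: barrel reversed is lerrab. Two steps: reverse the string, then apply a Caesar shift of +11.
Reversing it on wpncla: shift back: w−11=l, p−11=e, n−11=c, c−11=r, l−11=a, a−11=p → lecrap; then reverse → parcel.

parcel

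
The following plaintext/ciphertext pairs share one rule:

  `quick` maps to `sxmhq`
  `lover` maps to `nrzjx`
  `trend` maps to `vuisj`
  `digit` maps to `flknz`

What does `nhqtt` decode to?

In quick: q→s is +2, u→x is +3, i→m is +4, c→h is +5 — the shift increases by 1 each position. The shift increases by 1 at each position, starting from +2: 2, 3, 4, ….
Decoding nhqtt: n−2=l, h−3=e, q−4=m, t−5=o, t−6=n.

lemon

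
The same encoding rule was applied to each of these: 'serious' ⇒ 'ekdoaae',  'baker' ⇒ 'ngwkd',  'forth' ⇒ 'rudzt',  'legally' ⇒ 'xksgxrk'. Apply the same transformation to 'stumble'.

ezgsnrq

It's a Vigenère-style cipher with numeric key [12,6]: position i shifts by key[i mod 2].
For stumble: s+12=e, t+6=z, u+12=g, m+6=s, b+12=n, l+6=r, e+12=q.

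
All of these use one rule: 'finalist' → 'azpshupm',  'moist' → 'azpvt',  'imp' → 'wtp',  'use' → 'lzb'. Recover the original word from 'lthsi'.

blame

Read the word backwards and shift each letter +7.
Reversing it on lthsi: shift back: l−7=e, t−7=m, h−7=a, s−7=l, i−7=b → emalb; then reverse → blame.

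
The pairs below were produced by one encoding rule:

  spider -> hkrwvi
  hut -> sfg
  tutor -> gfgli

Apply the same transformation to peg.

kvt

Each pair mirrors across the alphabet (s↔h, p↔k, i↔r): positions sum to 25. Letters are reflected about the middle of the alphabet (position → 25−position): Atbash.
For peg: p↔k, e↔v, g↔t.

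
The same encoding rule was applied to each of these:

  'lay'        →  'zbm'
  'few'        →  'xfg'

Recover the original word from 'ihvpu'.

tough

Read the word backwards and shift each letter +1.
Reversing it on ihvpu: shift back: i−1=h, h−1=g, v−1=u, p−1=o, u−1=t → hguot; then reverse → tough.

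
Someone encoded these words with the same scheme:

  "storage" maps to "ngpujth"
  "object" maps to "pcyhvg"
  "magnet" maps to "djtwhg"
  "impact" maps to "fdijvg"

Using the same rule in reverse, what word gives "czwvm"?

bunch

This is an affine cipher: with a=0,…,z=25, each position x becomes (19x+9) mod 26.
Reversing it on czwvm: c(2)→11·(2−9)≡1=b; z(25)→11·(25−9)≡20=u; w(22)→11·(22−9)≡13=n; v(21)→11·(21−9)≡2=c; m(12)→11·(12−9)≡7=h (all mod 26).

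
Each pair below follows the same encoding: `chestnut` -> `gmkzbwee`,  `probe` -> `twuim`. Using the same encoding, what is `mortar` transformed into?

qtxaia

The shift increases by 1 at each position, starting from +4: 4, 5, 6, ….
On mortar: m+4=q, o+5=t, r+6=x, t+7=a, a+8=i, r+9=a.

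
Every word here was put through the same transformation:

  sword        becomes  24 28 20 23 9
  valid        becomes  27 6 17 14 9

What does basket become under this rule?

s is letter #19 and maps to 24: an offset of 5. Each letter is replaced by its alphabet position (a=1..z=26) + 5.
Applying it to basket: b=2→7, a=1→6, s=19→24, k=11→16, e=5→10, t=20→25.

7 6 24 16 10 25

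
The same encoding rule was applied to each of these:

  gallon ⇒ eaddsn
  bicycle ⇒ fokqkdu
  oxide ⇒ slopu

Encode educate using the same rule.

upwkaru

g(6)→e(4) and a(0)→a(0) fit y≡5x+0 (mod 26); the inverse of 5 mod 26 is 21. This is an affine cipher: with a=0,…,z=25, each position x becomes (5x+0) mod 26.
On educate: e(4)→5·4+0≡20=u; d(3)→5·3+0≡15=p; u(20)→5·20+0≡22=w; c(2)→5·2+0≡10=k; a(0)→5·0+0≡0=a; t(19)→5·19+0≡17=r; e(4)→5·4+0≡20=u (all mod 26).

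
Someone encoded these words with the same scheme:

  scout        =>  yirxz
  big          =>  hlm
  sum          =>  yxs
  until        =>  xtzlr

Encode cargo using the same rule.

The shift depends on letter class: consonant s→y is +6, but vowel o→r is +3. The rule splits by letter class: vowels +3, consonants +6.
Applying it to cargo: c(cons)+6=i, a(vowel)+3=d, r(cons)+6=x, g(cons)+6=m, o(vowel)+3=r.

idxmr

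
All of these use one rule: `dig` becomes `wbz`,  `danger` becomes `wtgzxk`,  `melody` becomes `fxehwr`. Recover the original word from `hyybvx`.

office

Compare letters: d→w is +19, i→b is +19, g→z is +19 — a constant shift. Every letter moves 19 places later in the alphabet, wrapping around z→a.
Decoding hyybvx: h−19=o, y−19=f, y−19=f, b−19=i, v−19=c, x−19=e.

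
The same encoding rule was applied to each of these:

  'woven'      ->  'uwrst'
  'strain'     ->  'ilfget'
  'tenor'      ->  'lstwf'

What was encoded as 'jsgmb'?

beach

w(22)→u(20) and o(14)→w(22) fit y≡3x+6 (mod 26); the inverse of 3 mod 26 is 9. This is an affine cipher: with a=0,…,z=25, each position x becomes (3x+6) mod 26.
Reversing it on jsgmb: j(9)→9·(9−6)≡1=b; s(18)→9·(18−6)≡4=e; g(6)→9·(6−6)≡0=a; m(12)→9·(12−6)≡2=c; b(1)→9·(1−6)≡7=h (all mod 26).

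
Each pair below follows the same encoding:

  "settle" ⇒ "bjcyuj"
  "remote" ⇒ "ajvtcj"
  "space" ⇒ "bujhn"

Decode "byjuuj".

staple

Shifts by position in settle: pos 0: s→b (+9), pos 1: e→j (+5), pos 2: t→c (+9), pos 3: t→y (+5) — repeating every 2. It's a Vigenère-style cipher with numeric key [9,5]: position i shifts by key[i mod 2].
Reversing it on byjuuj: b−9=s, y−5=t, j−9=a, u−5=p, u−9=l, j−5=e.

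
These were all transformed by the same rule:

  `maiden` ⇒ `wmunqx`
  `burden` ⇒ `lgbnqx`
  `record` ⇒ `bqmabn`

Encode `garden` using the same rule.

The shift depends on letter class: consonant m→w is +10, but vowel a→m is +12. The rule splits by letter class: vowels +12, consonants +10.
Applying it to garden: g(cons)+10=q, a(vowel)+12=m, r(cons)+10=b, d(cons)+10=n, e(vowel)+12=q, n(cons)+10=x.

qmbnqx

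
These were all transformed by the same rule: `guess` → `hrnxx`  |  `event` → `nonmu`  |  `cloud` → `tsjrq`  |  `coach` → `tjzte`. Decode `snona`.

lever

g(6)→h(7) and u(20)→r(17) fit y≡23x+25 (mod 26); the inverse of 23 mod 26 is 17. Each letter's alphabet position (a=0..z=25) is mapped through 23·x+25 mod 26 — an affine cipher.
Undoing it on snona: s(18)→17·(18−25)≡11=l; n(13)→17·(13−25)≡4=e; o(14)→17·(14−25)≡21=v; n(13)→17·(13−25)≡4=e; a(0)→17·(0−25)≡17=r (all mod 26).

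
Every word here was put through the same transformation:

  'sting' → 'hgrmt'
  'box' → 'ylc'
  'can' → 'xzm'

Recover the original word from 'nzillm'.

This is the alphabet-reversal cipher (Atbash): a becomes z, b becomes y, etc.
Decoding nzillm: n↔m, z↔a, i↔r, l↔o, l↔o, m↔n.

maroon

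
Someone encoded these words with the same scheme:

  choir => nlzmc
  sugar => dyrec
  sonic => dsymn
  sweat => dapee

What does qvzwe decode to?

frost

Shifts by position in choir: pos 0: c→n (+11), pos 1: h→l (+4), pos 2: o→z (+11), pos 3: i→m (+4) — repeating every 2. It's a Vigenère-style cipher with numeric key [11,4]: position i shifts by key[i mod 2].
Undoing it on qvzwe: q−11=f, v−4=r, z−11=o, w−4=s, e−11=t.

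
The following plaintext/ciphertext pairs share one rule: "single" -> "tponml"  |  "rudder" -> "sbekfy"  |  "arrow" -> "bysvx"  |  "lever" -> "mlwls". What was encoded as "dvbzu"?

coast

Shifts by position in single: pos 0: s→t (+1), pos 1: i→p (+7), pos 2: n→o (+1), pos 3: g→n (+7) — repeating every 2. It's a Vigenère-style cipher with numeric key [1,7]: position i shifts by key[i mod 2].
Reversing it on dvbzu: d−1=c, v−7=o, b−1=a, z−7=s, u−1=t.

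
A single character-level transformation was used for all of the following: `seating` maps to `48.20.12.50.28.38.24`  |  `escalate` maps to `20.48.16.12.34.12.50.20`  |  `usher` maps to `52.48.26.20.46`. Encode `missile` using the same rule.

s(#19)→48 and e(#5)→20: differences scale by 2, so n = 2·pos + 10. Each letter becomes 2×(its alphabet position, a=1..z=26) + 10.
For missile: m=13→36, i=9→28, s=19→48, s=19→48, i=9→28, l=12→34, e=5→20.

36.28.48.48.28.34.20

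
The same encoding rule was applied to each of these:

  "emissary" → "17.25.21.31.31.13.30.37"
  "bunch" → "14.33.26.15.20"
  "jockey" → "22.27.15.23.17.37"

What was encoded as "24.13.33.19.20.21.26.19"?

e is letter #5 and maps to 17: an offset of 12. Each letter is replaced by its alphabet position (a=1..z=26) + 12.
Undoing it on 24.13.33.19.20.21.26.19: 24→(24−12)÷1=12=l, 13→(13−12)÷1=1=a, 33→(33−12)÷1=21=u, 19→(19−12)÷1=7=g, 20→(20−12)÷1=8=h, 21→(21−12)÷1=9=i, 26→(26−12)÷1=14=n, 19→(19−12)÷1=7=g.

laughing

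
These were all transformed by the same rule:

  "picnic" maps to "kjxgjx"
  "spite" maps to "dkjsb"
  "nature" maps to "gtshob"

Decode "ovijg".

Treating letters as 0–25, the rule is x ↦ 15x + 19 (mod 26).
Reversing it on ovijg: o(14)→7·(14−19)≡17=r; v(21)→7·(21−19)≡14=o; i(8)→7·(8−19)≡1=b; j(9)→7·(9−19)≡8=i; g(6)→7·(6−19)≡13=n (all mod 26).

robin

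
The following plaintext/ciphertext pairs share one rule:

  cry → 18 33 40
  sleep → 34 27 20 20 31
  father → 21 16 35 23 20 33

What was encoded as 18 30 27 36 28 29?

The number is (letter's place in the alphabet, a=1) + 15.
Decoding 18 30 27 36 28 29: 18→(18−15)÷1=3=c, 30→(30−15)÷1=15=o, 27→(27−15)÷1=12=l, 36→(36−15)÷1=21=u, 28→(28−15)÷1=13=m, 29→(29−15)÷1=14=n.

column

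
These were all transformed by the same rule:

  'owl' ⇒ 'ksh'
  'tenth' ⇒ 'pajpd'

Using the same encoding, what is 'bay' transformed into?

xwu

Every letter moves 22 places later in the alphabet, wrapping around z→a.
On bay: b+22=x, a+22=w, y+22=u.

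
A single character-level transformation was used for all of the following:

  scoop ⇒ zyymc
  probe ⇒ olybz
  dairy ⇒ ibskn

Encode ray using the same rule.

ikb

The word is reversed, then every letter is shifted forward by 10.
On ray: reverse → yar; then shift: y+10=i, a+10=k, r+10=b.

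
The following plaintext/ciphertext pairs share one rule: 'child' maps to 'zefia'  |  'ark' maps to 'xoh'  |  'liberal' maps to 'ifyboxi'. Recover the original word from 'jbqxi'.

Each letter is shifted forward by 23 in the alphabet (a Caesar shift of +23).
Reversing it on jbqxi: j−23=m, b−23=e, q−23=t, x−23=a, i−23=l.

metal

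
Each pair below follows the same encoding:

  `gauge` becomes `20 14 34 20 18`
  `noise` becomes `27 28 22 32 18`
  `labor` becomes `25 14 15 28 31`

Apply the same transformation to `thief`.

g is letter #7 and maps to 20: an offset of 13. Each letter is replaced by its alphabet position (a=1..z=26) + 13.
For thief: t=20→33, h=8→21, i=9→22, e=5→18, f=6→19.

33 21 22 18 19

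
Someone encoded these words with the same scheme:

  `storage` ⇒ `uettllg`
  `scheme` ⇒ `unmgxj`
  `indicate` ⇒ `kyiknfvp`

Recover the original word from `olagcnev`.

Shifts by position in storage: pos 0: s→u (+2), pos 1: t→e (+11), pos 2: o→t (+5), pos 3: r→t (+2), pos 4: a→l (+11), pos 5: g→l (+5) — repeating every 3. The shifts repeat in a cycle of length 3: positions 0,1,… shift by +2, +11, +5, then the pattern repeats.
Decoding olagcnev: o−2=m, l−11=a, a−5=v, g−2=e, c−11=r, n−5=i, e−2=c, v−11=k.

maverick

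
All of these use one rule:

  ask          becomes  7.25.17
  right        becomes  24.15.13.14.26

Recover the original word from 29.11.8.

a is letter #1 and maps to 7: an offset of 6. Letters become their 1-based position plus 6 (so a→7, b→8, …).
Reversing it on 29.11.8: 29→(29−6)÷1=23=w, 11→(11−6)÷1=5=e, 8→(8−6)÷1=2=b.

web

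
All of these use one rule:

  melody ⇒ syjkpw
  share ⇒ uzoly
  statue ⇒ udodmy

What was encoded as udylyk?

stereo

m(12)→s(18) and e(4)→y(24) fit y≡9x+14 (mod 26); the inverse of 9 mod 26 is 3. This is an affine cipher: with a=0,…,z=25, each position x becomes (9x+14) mod 26.
Decoding udylyk: u(20)→3·(20−14)≡18=s; d(3)→3·(3−14)≡19=t; y(24)→3·(24−14)≡4=e; l(11)→3·(11−14)≡17=r; y(24)→3·(24−14)≡4=e; k(10)→3·(10−14)≡14=o (all mod 26).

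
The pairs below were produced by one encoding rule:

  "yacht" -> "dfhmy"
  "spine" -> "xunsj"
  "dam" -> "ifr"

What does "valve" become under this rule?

afqaj

Every letter moves 5 places later in the alphabet, wrapping around z→a.
For valve: v+5=a, a+5=f, l+5=q, v+5=a, e+5=j.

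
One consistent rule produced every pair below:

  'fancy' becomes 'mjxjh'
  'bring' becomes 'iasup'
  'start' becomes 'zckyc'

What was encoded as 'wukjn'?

Shifts by position in fancy: pos 0: f→m (+7), pos 1: a→j (+9), pos 2: n→x (+10), pos 3: c→j (+7), pos 4: y→h (+9) — repeating every 3. A repeating key of period 3 is used — shifts +7, +9, +10 over and over.
Reversing it on wukjn: w−7=p, u−9=l, k−10=a, j−7=c, n−9=e.

place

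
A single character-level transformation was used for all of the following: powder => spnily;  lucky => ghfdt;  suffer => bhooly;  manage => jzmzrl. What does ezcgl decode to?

p(15)→s(18) and o(14)→p(15) fit y≡3x+25 (mod 26); the inverse of 3 mod 26 is 9. This is an affine cipher: with a=0,…,z=25, each position x becomes (3x+25) mod 26.
Decoding ezcgl: e(4)→9·(4−25)≡19=t; z(25)→9·(25−25)≡0=a; c(2)→9·(2−25)≡1=b; g(6)→9·(6−25)≡11=l; l(11)→9·(11−25)≡4=e (all mod 26).

table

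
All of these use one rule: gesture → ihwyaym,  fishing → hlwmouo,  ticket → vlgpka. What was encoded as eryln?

In gesture: g→i is +2, e→h is +3, s→w is +4, t→y is +5 — the shift increases by 1 each position. The shift increases by 1 at each position, starting from +2: 2, 3, 4, ….
Decoding eryln: e−2=c, r−3=o, y−4=u, l−5=g, n−6=h.

cough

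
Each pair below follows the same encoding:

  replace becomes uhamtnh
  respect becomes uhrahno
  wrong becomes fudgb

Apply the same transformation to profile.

audevmh

r(17)→u(20) and e(4)→h(7) fit y≡23x+19 (mod 26); the inverse of 23 mod 26 is 17. Each letter's alphabet position (a=0..z=25) is mapped through 23·x+19 mod 26 — an affine cipher.
For profile: p(15)→23·15+19≡0=a; r(17)→23·17+19≡20=u; o(14)→23·14+19≡3=d; f(5)→23·5+19≡4=e; i(8)→23·8+19≡21=v; l(11)→23·11+19≡12=m; e(4)→23·4+19≡7=h (all mod 26).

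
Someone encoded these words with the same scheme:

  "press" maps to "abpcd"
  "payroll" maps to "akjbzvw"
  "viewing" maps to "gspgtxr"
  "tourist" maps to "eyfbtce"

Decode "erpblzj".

therapy

Shifts by position in press: pos 0: p→a (+11), pos 1: r→b (+10), pos 2: e→p (+11), pos 3: s→c (+10) — repeating every 2. The shifts repeat in a cycle of length 2: positions 0,1,… shift by +11, +10, then the pattern repeats.
Undoing it on erpblzj: e−11=t, r−10=h, p−11=e, b−10=r, l−11=a, z−10=p, j−11=y.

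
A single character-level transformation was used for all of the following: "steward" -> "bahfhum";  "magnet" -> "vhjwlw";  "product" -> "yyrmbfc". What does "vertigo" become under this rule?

elucpjx

Shifts by position in steward: pos 0: s→b (+9), pos 1: t→a (+7), pos 2: e→h (+3), pos 3: w→f (+9), pos 4: a→h (+7), pos 5: r→u (+3) — repeating every 3. It's a Vigenère-style cipher with numeric key [9,7,3]: position i shifts by key[i mod 3].
Applying it to vertigo: v+9=e, e+7=l, r+3=u, t+9=c, i+7=p, g+3=j, o+9=x.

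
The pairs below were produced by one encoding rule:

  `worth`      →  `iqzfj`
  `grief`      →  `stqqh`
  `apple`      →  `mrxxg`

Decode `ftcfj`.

Shifts by position in worth: pos 0: w→i (+12), pos 1: o→q (+2), pos 2: r→z (+8), pos 3: t→f (+12), pos 4: h→j (+2) — repeating every 3. It's a Vigenère-style cipher with numeric key [12,2,8]: position i shifts by key[i mod 3].
Decoding ftcfj: f−12=t, t−2=r, c−8=u, f−12=t, j−2=h.

truth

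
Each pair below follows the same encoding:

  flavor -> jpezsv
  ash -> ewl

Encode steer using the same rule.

wxiiv

Compare letters: f→j is +4, l→p is +4, a→e is +4 — a constant shift. It's a constant shift of +4 (ROT4).
Applying it to steer: s+4=w, t+4=x, e+4=i, e+4=i, r+4=v.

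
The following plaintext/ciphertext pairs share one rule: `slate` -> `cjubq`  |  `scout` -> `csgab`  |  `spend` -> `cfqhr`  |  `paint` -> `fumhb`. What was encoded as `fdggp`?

s(18)→c(2) and l(11)→j(9) fit y≡25x+20 (mod 26); the inverse of 25 mod 26 is 25. Treating letters as 0–25, the rule is x ↦ 25x + 20 (mod 26).
Decoding fdggp: f(5)→25·(5−20)≡15=p; d(3)→25·(3−20)≡17=r; g(6)→25·(6−20)≡14=o; g(6)→25·(6−20)≡14=o; p(15)→25·(15−20)≡5=f (all mod 26).

proof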